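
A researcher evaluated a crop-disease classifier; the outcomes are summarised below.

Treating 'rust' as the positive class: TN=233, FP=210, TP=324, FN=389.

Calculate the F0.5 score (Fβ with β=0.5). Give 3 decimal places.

0.569

Fβ = (1+β²)·TP / ((1+β²)·TP + β²·FN + FP), with β²=1/4
= 1.25·324 / (1.25·324 + 0.25·389 + 210) = 0.569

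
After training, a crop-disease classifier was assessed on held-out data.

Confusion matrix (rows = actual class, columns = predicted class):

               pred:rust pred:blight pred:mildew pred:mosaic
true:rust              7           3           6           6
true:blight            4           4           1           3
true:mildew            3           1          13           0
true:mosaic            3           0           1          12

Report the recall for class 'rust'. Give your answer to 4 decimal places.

0.3182

recall = TP/(TP+FN).
rust: TP=7, FN=3+6+6=15 → 7/22 = 0.31818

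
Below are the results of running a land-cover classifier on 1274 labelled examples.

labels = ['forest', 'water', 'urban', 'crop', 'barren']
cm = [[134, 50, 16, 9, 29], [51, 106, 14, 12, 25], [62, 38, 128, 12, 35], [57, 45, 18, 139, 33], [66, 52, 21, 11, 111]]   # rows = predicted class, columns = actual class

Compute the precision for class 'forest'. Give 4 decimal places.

0.5630

Treat 'forest' as positive and all other classes as negative.
precision = TP/(TP+FP).
forest: TP=134, FP=50+16+9+29=104 → 134/238 = 0.56303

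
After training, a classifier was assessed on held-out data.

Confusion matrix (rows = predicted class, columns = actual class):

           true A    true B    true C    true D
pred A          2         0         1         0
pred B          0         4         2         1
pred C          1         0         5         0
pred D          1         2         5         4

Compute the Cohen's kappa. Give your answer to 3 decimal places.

Observed agreement pₒ = trace/N = 15/28 = 0.5357
Expected agreement pₑ = Σ (rowᵢ·colᵢ)/N² = (4·3 + 6·7 + 13·6 + 5·12)/28² = 0.2449
κ = (pₒ − pₑ)/(1 − pₑ) = (0.5357 − 0.2449)/(1 − 0.2449) = 0.385

0.385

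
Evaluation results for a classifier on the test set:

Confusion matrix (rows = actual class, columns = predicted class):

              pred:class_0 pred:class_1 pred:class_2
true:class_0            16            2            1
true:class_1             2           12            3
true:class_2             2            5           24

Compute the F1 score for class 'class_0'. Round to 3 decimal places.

F1 score = 2·TP/(2·TP+FP+FN).
class_0: TP=16, FP=2+2=4, FN=2+1=3 → 32/39 = 0.8205

0.821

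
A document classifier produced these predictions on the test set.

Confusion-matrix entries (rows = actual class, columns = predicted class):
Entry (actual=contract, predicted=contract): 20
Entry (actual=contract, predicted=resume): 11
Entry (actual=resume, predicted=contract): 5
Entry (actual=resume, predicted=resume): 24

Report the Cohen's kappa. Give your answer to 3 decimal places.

0.470

Observed agreement pₒ = trace/N = 44/60 = 0.7333
Expected agreement pₑ = Σ (rowᵢ·colᵢ)/N² = (31·25 + 29·35)/60² = 0.4972
κ = (pₒ − pₑ)/(1 − pₑ) = (0.7333 − 0.4972)/(1 − 0.4972) = 0.470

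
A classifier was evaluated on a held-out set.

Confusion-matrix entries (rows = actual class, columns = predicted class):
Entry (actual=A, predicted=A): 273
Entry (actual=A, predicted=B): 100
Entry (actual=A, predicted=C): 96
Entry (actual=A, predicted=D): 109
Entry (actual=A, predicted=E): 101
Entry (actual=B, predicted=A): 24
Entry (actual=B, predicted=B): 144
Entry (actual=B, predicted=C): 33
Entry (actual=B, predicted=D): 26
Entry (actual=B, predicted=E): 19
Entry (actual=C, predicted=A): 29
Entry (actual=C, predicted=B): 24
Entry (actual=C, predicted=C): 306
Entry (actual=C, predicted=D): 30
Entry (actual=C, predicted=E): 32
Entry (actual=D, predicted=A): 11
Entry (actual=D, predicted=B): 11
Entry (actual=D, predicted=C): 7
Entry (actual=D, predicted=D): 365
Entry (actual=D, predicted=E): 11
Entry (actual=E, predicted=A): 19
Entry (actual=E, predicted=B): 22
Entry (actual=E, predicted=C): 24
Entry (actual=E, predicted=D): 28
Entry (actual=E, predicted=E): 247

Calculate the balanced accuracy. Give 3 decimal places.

Balanced accuracy = mean of per-class recall.
  A: recall = 273/679 = 0.4021
  B: recall = 144/246 = 0.5854
  C: recall = 306/421 = 0.7268
  D: recall = 365/405 = 0.9012
  E: recall = 247/340 = 0.7265
Mean = (0.4021 + 0.5854 + 0.7268 + 0.9012 + 0.7265) / 5 = 0.668

0.668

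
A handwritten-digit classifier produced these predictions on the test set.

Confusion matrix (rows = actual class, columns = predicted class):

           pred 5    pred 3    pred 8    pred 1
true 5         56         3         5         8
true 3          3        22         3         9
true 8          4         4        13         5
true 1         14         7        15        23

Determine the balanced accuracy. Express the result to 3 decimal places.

Balanced accuracy = mean of per-class recall.
  5: recall = 56/72 = 0.7778
  3: recall = 22/37 = 0.5946
  8: recall = 13/26 = 0.5000
  1: recall = 23/59 = 0.3898
Mean = (0.7778 + 0.5946 + 0.5000 + 0.3898) / 4 = 0.566

0.566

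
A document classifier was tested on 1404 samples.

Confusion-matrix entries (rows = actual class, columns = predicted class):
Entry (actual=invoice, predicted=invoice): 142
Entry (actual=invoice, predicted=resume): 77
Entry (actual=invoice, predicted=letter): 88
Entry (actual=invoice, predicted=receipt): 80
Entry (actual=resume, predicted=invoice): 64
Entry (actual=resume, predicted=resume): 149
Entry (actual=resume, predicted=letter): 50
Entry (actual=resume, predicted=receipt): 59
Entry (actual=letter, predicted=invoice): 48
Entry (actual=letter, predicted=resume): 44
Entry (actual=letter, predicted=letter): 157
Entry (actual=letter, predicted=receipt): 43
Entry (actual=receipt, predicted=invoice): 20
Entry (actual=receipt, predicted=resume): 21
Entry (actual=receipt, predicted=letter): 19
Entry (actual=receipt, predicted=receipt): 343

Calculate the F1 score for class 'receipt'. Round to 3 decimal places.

0.739

Take TP from the diagonal, FP from the rest of the 'receipt' prediction marginal, FN from the rest of the 'receipt' actual marginal.
F1 score = 2·TP/(2·TP+FP+FN).
receipt: TP=343, FP=80+59+43=182, FN=20+21+19=60 → 686/928 = 0.7392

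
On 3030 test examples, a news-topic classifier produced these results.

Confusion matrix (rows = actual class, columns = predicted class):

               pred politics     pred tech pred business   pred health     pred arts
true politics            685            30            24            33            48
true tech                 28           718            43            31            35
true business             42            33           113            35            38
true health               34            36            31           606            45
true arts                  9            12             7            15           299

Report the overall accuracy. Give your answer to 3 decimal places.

Accuracy = trace / total = (685+718+113+606+299=2421) / 3030 = 2421/3030 = 0.799

0.799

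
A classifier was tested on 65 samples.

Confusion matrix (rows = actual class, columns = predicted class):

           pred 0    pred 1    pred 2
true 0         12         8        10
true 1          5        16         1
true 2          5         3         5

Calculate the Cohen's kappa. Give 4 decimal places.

0.2472

Observed agreement pₒ = trace/N = 33/65 = 0.50769
Expected agreement pₑ = Σ (rowᵢ·colᵢ)/N² = (30·22 + 22·27 + 13·16)/65² = 0.34604
κ = (pₒ − pₑ)/(1 − pₑ) = (0.50769 − 0.34604)/(1 − 0.34604) = 0.2472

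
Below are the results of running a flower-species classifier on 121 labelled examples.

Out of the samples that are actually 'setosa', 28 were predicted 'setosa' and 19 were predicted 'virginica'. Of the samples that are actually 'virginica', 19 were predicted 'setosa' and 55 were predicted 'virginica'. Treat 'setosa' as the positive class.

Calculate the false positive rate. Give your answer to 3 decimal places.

FPR = FP/(FP+TN) = 19/(19+55) = 0.257

0.257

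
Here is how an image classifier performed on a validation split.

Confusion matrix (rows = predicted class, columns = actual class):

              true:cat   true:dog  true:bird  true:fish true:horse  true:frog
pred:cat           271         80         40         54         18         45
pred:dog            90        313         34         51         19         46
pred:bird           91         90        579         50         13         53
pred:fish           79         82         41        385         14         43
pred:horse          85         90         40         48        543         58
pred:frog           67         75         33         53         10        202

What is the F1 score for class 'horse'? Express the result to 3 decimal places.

Treat 'horse' as positive and all other classes as negative.
F1 score = 2·TP/(2·TP+FP+FN).
horse: TP=543, FP=85+90+40+48+58=321, FN=18+19+13+14+10=74 → 1086/1481 = 0.7333

0.733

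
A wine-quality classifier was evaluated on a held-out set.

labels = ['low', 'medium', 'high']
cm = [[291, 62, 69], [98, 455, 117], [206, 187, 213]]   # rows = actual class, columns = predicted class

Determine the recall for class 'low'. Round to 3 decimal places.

One-vs-rest for 'low': TP = diagonal; FP = other classes predicted 'low'; FN = 'low' predicted as other.
recall = TP/(TP+FN).
low: TP=291, FN=62+69=131 → 291/422 = 0.6896

0.690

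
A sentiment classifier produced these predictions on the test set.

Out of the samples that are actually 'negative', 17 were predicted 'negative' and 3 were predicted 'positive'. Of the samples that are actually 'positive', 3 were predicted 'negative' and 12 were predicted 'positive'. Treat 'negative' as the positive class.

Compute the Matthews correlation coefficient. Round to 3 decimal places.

0.650

MCC = (TP·TN − FP·FN) / √((TP+FP)(TP+FN)(TN+FP)(TN+FN))
Numerator = 17·12 − 3·3 = 195
Denominator = √(20·20·15·15) = √90000 = 300.0000
MCC = 195 / 300.0000 = 0.650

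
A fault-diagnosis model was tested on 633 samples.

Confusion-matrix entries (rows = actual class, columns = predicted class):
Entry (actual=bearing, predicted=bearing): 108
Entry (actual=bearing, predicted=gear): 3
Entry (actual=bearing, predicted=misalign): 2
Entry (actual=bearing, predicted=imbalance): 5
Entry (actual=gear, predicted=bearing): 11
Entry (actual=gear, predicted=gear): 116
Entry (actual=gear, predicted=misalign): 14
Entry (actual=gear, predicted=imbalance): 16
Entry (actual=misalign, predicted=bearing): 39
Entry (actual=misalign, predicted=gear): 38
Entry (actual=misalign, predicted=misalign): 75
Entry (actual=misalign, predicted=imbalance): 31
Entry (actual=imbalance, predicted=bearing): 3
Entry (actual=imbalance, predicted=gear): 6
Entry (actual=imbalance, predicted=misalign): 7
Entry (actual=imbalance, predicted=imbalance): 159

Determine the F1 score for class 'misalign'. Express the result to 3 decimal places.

0.534

One-vs-rest for 'misalign': TP = diagonal; FP = other classes predicted 'misalign'; FN = 'misalign' predicted as other.
F1 score = 2·TP/(2·TP+FP+FN).
misalign: TP=75, FP=2+14+7=23, FN=39+38+31=108 → 150/281 = 0.5338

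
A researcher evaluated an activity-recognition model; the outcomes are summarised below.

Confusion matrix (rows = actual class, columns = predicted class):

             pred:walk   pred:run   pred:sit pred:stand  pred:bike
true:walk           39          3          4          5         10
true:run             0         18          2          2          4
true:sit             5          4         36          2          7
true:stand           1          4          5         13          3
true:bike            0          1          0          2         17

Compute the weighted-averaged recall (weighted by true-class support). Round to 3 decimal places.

Per-class recall (TP/(TP+FN)):
  walk: TP=39, FN=3+4+5+10=22 → 39/61 = 0.6393
  run: TP=18, FN=0+2+2+4=8 → 18/26 = 0.6923
  sit: TP=36, FN=5+4+2+7=18 → 36/54 = 0.6667
  stand: TP=13, FN=1+4+5+3=13 → 13/26 = 0.5000
  bike: TP=17, FN=0+1+0+2=3 → 17/20 = 0.8500
Weighted-recall = Σ (supportᵢ/N)·recallᵢ with N=187: (61/187)·0.6393 + (26/187)·0.6923 + (54/187)·0.6667 + (26/187)·0.5000 + (20/187)·0.8500 = 0.658

0.658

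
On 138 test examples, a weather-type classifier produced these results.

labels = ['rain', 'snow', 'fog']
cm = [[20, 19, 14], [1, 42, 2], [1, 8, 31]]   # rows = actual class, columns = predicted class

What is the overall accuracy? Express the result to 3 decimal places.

0.674

Accuracy = trace / total = (20+42+31=93) / 138 = 93/138 = 0.674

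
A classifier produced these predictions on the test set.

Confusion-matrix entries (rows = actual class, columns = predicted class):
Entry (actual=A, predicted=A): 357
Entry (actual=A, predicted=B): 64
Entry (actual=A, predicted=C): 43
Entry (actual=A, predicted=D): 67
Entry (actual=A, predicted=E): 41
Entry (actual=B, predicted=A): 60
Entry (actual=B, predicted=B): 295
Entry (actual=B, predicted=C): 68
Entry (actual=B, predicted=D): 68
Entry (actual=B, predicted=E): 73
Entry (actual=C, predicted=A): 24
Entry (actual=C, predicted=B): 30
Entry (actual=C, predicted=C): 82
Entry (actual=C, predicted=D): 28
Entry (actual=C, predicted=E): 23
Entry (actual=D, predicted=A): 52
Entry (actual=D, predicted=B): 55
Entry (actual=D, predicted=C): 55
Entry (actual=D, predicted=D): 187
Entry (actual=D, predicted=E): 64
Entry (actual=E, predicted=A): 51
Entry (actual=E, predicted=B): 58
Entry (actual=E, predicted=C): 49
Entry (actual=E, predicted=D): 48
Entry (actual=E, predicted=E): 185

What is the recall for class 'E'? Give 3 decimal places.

0.473

Take TP from the diagonal, FP from the rest of the 'E' prediction marginal, FN from the rest of the 'E' actual marginal.
recall = TP/(TP+FN).
E: TP=185, FN=51+58+49+48=206 → 185/391 = 0.4731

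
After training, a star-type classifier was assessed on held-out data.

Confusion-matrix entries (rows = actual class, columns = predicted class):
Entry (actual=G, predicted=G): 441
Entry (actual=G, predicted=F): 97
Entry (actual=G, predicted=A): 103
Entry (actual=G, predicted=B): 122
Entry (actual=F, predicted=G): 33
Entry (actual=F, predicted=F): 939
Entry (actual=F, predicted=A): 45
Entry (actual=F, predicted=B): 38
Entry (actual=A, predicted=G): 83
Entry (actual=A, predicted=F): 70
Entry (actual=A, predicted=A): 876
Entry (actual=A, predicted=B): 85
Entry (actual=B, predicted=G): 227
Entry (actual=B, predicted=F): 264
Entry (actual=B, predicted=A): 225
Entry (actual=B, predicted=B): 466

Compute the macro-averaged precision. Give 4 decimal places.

Per-class precision (TP/(TP+FP)):
  G: TP=441, FP=33+83+227=343 → 441/784 = 0.56250
  F: TP=939, FP=97+70+264=431 → 939/1370 = 0.68540
  A: TP=876, FP=103+45+225=373 → 876/1249 = 0.70136
  B: TP=466, FP=122+38+85=245 → 466/711 = 0.65541
Macro-precision = mean = (0.56250 + 0.68540 + 0.70136 + 0.65541) / 4 = 0.6512

0.6512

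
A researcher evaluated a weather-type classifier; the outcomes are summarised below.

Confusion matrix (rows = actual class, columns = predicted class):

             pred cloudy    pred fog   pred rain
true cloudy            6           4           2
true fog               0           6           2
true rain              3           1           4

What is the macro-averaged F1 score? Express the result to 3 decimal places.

0.568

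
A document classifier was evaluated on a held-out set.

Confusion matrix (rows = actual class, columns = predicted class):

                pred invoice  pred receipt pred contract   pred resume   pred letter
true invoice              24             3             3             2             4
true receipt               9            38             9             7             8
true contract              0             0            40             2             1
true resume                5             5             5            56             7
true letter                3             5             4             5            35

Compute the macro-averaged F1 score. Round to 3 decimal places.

Per-class F1 score (2·TP/(2·TP+FP+FN)):
  invoice: TP=24, FP=9+0+5+3=17, FN=3+3+2+4=12 → 48/77 = 0.6234
  receipt: TP=38, FP=3+0+5+5=13, FN=9+9+7+8=33 → 76/122 = 0.6230
  contract: TP=40, FP=3+9+5+4=21, FN=0+0+2+1=3 → 80/104 = 0.7692
  resume: TP=56, FP=2+7+2+5=16, FN=5+5+5+7=22 → 112/150 = 0.7467
  letter: TP=35, FP=4+8+1+7=20, FN=3+5+4+5=17 → 70/107 = 0.6542
Macro-F1 score = mean = (0.6234 + 0.6230 + 0.7692 + 0.7467 + 0.6542) / 5 = 0.683

0.683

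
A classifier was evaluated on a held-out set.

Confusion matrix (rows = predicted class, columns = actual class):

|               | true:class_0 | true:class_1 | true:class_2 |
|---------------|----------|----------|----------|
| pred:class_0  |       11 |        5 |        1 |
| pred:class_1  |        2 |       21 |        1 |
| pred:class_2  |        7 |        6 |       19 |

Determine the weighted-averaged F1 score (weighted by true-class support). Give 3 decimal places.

0.698

Per-class F1 score (2·TP/(2·TP+FP+FN)):
  class_0: TP=11, FP=5+1=6, FN=2+7=9 → 22/37 = 0.5946
  class_1: TP=21, FP=2+1=3, FN=5+6=11 → 42/56 = 0.7500
  class_2: TP=19, FP=7+6=13, FN=1+1=2 → 38/53 = 0.7170
Weighted-F1 score = Σ (supportᵢ/N)·F1 scoreᵢ with N=73: (20/73)·0.5946 + (32/73)·0.7500 + (21/73)·0.7170 = 0.698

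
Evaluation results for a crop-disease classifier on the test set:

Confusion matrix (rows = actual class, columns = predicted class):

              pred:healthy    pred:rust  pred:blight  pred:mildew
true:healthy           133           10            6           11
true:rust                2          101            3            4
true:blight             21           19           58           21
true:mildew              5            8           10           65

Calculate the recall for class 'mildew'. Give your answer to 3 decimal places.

Treat 'mildew' as positive and all other classes as negative.
recall = TP/(TP+FN).
mildew: TP=65, FN=5+8+10=23 → 65/88 = 0.7386

0.739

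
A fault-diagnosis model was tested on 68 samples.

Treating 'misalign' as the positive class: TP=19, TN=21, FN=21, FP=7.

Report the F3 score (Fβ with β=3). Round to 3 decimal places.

0.492

Fβ = (1+β²)·TP / ((1+β²)·TP + β²·FN + FP), with β²=9
= 10·19 / (10·19 + 9·21 + 7) = 0.492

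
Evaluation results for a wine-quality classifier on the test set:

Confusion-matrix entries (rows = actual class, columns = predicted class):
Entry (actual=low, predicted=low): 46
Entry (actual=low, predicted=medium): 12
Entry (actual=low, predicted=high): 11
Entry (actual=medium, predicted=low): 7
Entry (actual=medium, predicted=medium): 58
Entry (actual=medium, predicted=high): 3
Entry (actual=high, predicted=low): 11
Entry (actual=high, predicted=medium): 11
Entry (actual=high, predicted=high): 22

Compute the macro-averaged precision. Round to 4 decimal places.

0.6820

Per-class precision (TP/(TP+FP)):
  low: TP=46, FP=7+11=18 → 46/64 = 0.71875
  medium: TP=58, FP=12+11=23 → 58/81 = 0.71605
  high: TP=22, FP=11+3=14 → 22/36 = 0.61111
Macro-precision = mean = (0.71875 + 0.71605 + 0.61111) / 3 = 0.6820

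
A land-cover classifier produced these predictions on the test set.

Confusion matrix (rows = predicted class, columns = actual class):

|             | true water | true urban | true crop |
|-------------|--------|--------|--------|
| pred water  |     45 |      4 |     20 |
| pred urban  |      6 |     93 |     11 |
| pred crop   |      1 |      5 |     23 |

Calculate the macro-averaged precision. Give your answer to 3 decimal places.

0.764

Per-class precision (TP/(TP+FP)):
  water: TP=45, FP=4+20=24 → 45/69 = 0.6522
  urban: TP=93, FP=6+11=17 → 93/110 = 0.8455
  crop: TP=23, FP=1+5=6 → 23/29 = 0.7931
Macro-precision = mean = (0.6522 + 0.8455 + 0.7931) / 3 = 0.764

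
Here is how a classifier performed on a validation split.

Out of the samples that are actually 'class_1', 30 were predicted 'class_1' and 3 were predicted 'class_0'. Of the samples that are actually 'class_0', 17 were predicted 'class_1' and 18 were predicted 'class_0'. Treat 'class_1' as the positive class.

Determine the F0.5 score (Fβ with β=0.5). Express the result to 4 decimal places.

0.6787

Fβ = (1+β²)·TP / ((1+β²)·TP + β²·FN + FP), with β²=1/4
= 1.25·30 / (1.25·30 + 0.25·3 + 17) = 0.6787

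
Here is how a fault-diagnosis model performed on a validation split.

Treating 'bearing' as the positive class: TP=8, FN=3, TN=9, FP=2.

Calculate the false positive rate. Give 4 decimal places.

FPR = FP/(FP+TN) = 2/(2+9) = 0.1818

0.1818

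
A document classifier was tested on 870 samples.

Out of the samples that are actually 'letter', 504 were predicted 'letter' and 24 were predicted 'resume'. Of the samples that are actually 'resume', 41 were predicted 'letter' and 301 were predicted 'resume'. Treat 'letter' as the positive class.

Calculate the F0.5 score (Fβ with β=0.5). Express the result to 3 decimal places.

0.931

Fβ = (1+β²)·TP / ((1+β²)·TP + β²·FN + FP), with β²=1/4
= 1.25·504 / (1.25·504 + 0.25·24 + 41) = 0.931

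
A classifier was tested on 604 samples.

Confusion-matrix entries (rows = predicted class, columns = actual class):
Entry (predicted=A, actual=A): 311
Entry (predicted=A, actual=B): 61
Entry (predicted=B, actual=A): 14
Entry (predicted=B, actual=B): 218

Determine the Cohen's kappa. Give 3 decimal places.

0.747

Observed agreement pₒ = trace/N = 529/604 = 0.8758
Expected agreement pₑ = Σ (rowᵢ·colᵢ)/N² = (325·372 + 279·232)/604² = 0.5088
κ = (pₒ − pₑ)/(1 − pₑ) = (0.8758 − 0.5088)/(1 − 0.5088) = 0.747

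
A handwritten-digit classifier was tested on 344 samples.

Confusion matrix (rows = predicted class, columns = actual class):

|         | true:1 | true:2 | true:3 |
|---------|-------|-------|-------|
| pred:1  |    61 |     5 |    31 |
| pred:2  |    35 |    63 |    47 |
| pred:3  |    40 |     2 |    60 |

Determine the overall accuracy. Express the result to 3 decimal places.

0.535

Accuracy = trace / total = (61+63+60=184) / 344 = 184/344 = 0.535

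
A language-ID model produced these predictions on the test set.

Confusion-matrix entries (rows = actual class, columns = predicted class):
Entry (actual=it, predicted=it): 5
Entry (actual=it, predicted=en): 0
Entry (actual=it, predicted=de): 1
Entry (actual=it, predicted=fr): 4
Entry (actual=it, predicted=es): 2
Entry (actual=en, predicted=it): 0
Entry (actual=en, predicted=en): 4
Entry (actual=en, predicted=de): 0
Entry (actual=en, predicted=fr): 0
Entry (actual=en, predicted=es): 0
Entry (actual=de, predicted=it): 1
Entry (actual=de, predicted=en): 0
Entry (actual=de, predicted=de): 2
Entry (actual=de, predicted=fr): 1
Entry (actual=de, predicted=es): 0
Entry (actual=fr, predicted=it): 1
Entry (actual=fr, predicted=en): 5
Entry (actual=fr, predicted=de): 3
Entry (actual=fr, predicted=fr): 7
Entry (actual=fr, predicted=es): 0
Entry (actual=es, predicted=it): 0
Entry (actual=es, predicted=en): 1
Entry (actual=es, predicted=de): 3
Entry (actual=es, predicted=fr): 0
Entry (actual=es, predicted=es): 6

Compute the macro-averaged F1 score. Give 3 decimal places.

Per-class F1 score (2·TP/(2·TP+FP+FN)):
  it: TP=5, FP=0+1+1+0=2, FN=0+1+4+2=7 → 10/19 = 0.5263
  en: TP=4, FP=0+0+5+1=6, FN=0+0+0+0=0 → 8/14 = 0.5714
  de: TP=2, FP=1+0+3+3=7, FN=1+0+1+0=2 → 4/13 = 0.3077
  fr: TP=7, FP=4+0+1+0=5, FN=1+5+3+0=9 → 14/28 = 0.5000
  es: TP=6, FP=2+0+0+0=2, FN=0+1+3+0=4 → 12/18 = 0.6667
Macro-F1 score = mean = (0.5263 + 0.5714 + 0.3077 + 0.5000 + 0.6667) / 5 = 0.514

0.514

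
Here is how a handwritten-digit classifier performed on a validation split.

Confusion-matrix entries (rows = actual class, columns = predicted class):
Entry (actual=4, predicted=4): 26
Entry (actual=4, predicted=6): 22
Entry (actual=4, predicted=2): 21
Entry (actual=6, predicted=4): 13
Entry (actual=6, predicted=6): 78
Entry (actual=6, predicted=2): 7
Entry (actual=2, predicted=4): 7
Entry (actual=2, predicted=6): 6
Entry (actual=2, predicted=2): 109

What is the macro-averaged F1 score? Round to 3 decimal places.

0.686

Per-class F1 score (2·TP/(2·TP+FP+FN)):
  4: TP=26, FP=13+7=20, FN=22+21=43 → 52/115 = 0.4522
  6: TP=78, FP=22+6=28, FN=13+7=20 → 156/204 = 0.7647
  2: TP=109, FP=21+7=28, FN=7+6=13 → 218/259 = 0.8417
Macro-F1 score = mean = (0.4522 + 0.7647 + 0.8417) / 3 = 0.686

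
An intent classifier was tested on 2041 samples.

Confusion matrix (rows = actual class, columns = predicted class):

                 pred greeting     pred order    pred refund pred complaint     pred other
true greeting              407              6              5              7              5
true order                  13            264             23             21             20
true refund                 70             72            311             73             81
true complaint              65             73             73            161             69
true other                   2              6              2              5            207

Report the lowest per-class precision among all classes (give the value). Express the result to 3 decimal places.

0.542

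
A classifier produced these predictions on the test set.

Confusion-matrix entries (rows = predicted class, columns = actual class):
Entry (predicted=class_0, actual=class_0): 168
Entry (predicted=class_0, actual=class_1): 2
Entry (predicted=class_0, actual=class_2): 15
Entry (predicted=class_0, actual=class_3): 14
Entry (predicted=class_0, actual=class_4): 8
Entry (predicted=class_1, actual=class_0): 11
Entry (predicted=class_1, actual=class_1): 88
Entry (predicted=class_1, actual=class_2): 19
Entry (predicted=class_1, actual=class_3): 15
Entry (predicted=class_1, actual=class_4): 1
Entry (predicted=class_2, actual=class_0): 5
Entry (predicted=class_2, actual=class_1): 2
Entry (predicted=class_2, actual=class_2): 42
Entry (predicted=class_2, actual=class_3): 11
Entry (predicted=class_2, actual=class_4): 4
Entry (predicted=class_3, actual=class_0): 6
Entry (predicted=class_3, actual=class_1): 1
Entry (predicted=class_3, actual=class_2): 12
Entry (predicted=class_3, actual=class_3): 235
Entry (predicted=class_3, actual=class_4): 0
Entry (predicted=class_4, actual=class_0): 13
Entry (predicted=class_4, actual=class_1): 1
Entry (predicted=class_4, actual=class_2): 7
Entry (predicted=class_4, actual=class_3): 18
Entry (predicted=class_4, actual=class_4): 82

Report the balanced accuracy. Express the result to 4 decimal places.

0.7742

Balanced accuracy = mean of per-class recall.
  class_0: recall = 168/203 = 0.82759
  class_1: recall = 88/94 = 0.93617
  class_2: recall = 42/95 = 0.44211
  class_3: recall = 235/293 = 0.80205
  class_4: recall = 82/95 = 0.86316
Mean = (0.82759 + 0.93617 + 0.44211 + 0.80205 + 0.86316) / 5 = 0.7742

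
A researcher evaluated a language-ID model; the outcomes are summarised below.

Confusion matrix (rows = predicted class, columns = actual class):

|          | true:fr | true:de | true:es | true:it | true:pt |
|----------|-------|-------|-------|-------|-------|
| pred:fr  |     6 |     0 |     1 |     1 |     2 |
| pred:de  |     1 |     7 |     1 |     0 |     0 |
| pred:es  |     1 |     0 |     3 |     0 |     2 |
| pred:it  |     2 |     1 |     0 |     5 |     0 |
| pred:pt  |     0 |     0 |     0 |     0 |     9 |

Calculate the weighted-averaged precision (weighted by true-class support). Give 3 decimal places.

0.749

Per-class precision (TP/(TP+FP)):
  fr: TP=6, FP=0+1+1+2=4 → 6/10 = 0.6000
  de: TP=7, FP=1+1+0+0=2 → 7/9 = 0.7778
  es: TP=3, FP=1+0+0+2=3 → 3/6 = 0.5000
  it: TP=5, FP=2+1+0+0=3 → 5/8 = 0.6250
  pt: TP=9, FP=0+0+0+0=0 → 9/9 = 1.0000
Weighted-precision = Σ (supportᵢ/N)·precisionᵢ with N=42: (10/42)·0.6000 + (8/42)·0.7778 + (5/42)·0.5000 + (6/42)·0.6250 + (13/42)·1.0000 = 0.749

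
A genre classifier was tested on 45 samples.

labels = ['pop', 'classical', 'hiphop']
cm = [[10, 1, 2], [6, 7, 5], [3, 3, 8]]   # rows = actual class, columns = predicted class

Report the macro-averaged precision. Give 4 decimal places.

Per-class precision (TP/(TP+FP)):
  pop: TP=10, FP=6+3=9 → 10/19 = 0.52632
  classical: TP=7, FP=1+3=4 → 7/11 = 0.63636
  hiphop: TP=8, FP=2+5=7 → 8/15 = 0.53333
Macro-precision = mean = (0.52632 + 0.63636 + 0.53333) / 3 = 0.5653

0.5653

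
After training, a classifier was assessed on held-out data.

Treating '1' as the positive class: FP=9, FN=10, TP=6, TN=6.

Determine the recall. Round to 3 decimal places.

0.375

Recall = TP/(TP+FN) = 6/(6+10) = 6/16 = 0.375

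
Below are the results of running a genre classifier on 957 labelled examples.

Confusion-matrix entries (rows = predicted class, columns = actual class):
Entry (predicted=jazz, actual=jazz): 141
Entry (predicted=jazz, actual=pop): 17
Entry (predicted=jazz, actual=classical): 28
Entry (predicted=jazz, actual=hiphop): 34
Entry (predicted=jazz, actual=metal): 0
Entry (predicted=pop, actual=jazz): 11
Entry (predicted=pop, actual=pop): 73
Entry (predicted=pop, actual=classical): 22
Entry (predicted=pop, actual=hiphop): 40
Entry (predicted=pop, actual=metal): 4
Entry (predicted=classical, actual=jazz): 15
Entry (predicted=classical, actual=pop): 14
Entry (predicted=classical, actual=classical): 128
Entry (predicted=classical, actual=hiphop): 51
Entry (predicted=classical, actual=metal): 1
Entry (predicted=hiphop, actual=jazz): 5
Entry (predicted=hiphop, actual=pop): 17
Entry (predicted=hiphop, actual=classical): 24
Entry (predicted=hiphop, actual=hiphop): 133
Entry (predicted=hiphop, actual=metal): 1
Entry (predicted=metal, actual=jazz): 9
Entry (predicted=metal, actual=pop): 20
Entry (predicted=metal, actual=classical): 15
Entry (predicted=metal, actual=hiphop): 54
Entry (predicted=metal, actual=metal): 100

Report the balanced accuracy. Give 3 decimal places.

0.651

Balanced accuracy = mean of per-class recall.
  jazz: recall = 141/181 = 0.7790
  pop: recall = 73/141 = 0.5177
  classical: recall = 128/217 = 0.5899
  hiphop: recall = 133/312 = 0.4263
  metal: recall = 100/106 = 0.9434
Mean = (0.7790 + 0.5177 + 0.5899 + 0.4263 + 0.9434) / 5 = 0.651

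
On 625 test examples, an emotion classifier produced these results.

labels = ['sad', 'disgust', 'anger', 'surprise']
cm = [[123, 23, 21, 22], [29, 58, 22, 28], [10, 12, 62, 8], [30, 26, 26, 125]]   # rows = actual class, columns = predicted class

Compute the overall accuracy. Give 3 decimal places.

Accuracy = trace / total = (123+58+62+125=368) / 625 = 368/625 = 0.589

0.589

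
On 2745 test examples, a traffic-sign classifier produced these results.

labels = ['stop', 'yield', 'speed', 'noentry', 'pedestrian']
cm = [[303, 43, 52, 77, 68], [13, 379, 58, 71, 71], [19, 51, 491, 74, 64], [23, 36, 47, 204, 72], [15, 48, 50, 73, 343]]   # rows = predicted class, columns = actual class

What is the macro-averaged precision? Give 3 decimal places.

Per-class precision (TP/(TP+FP)):
  stop: TP=303, FP=43+52+77+68=240 → 303/543 = 0.5580
  yield: TP=379, FP=13+58+71+71=213 → 379/592 = 0.6402
  speed: TP=491, FP=19+51+74+64=208 → 491/699 = 0.7024
  noentry: TP=204, FP=23+36+47+72=178 → 204/382 = 0.5340
  pedestrian: TP=343, FP=15+48+50+73=186 → 343/529 = 0.6484
Macro-precision = mean = (0.5580 + 0.6402 + 0.7024 + 0.5340 + 0.6484) / 5 = 0.617

0.617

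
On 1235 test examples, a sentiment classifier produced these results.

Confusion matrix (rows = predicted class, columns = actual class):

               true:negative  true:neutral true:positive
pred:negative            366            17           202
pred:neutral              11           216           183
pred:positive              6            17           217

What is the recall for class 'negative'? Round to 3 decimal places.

One-vs-rest for 'negative': TP = diagonal; FP = other classes predicted 'negative'; FN = 'negative' predicted as other.
recall = TP/(TP+FN).
negative: TP=366, FN=11+6=17 → 366/383 = 0.9556

0.956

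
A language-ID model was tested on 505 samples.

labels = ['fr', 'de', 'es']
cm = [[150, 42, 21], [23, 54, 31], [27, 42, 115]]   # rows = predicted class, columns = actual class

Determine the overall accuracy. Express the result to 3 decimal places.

Accuracy = trace / total = (150+54+115=319) / 505 = 319/505 = 0.632

0.632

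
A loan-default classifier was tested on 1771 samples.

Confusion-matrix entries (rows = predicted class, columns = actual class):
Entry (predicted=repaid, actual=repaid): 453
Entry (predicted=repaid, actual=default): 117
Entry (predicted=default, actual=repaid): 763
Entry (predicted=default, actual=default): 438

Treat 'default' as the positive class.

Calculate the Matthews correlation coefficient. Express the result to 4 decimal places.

MCC = (TP·TN − FP·FN) / √((TP+FP)(TP+FN)(TN+FP)(TN+FN))
Numerator = 438·453 − 763·117 = 109143
Denominator = √(1201·555·1216·570) = √462002601600 = 679707.7325
MCC = 109143 / 679707.7325 = 0.1606

0.1606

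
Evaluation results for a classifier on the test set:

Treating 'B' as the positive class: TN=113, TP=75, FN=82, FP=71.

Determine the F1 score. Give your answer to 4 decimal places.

0.4950

Precision = TP/(TP+FP) = 75/146 = 0.5137
Recall = TP/(TP+FN) = 75/157 = 0.4777
F1 = 2·TP/(2·TP+FP+FN) = 150/303 = 0.4950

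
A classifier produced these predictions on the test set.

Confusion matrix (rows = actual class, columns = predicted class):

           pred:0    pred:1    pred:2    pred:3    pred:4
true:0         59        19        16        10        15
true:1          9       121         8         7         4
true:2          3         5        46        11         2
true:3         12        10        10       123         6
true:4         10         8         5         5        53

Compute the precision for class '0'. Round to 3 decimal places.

Treat '0' as positive and all other classes as negative.
precision = TP/(TP+FP).
0: TP=59, FP=9+3+12+10=34 → 59/93 = 0.6344

0.634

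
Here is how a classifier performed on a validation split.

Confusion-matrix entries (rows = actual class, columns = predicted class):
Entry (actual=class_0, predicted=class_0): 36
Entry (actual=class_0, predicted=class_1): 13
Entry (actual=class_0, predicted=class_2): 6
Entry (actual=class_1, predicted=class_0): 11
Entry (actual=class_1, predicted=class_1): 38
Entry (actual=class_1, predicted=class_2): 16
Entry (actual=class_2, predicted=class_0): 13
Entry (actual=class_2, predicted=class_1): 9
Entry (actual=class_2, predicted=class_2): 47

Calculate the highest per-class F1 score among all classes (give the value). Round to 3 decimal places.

0.681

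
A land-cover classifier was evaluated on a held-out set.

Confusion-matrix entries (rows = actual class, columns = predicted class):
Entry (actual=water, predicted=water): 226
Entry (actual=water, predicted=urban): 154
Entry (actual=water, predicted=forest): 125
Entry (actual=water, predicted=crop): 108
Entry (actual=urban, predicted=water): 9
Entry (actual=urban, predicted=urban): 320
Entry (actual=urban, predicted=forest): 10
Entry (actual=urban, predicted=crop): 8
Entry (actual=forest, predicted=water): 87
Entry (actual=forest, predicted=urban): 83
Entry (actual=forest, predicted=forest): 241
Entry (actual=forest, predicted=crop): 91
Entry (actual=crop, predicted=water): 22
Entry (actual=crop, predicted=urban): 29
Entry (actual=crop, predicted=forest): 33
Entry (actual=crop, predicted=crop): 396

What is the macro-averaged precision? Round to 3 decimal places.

0.612

Per-class precision (TP/(TP+FP)):
  water: TP=226, FP=9+87+22=118 → 226/344 = 0.6570
  urban: TP=320, FP=154+83+29=266 → 320/586 = 0.5461
  forest: TP=241, FP=125+10+33=168 → 241/409 = 0.5892
  crop: TP=396, FP=108+8+91=207 → 396/603 = 0.6567
Macro-precision = mean = (0.6570 + 0.5461 + 0.5892 + 0.6567) / 4 = 0.612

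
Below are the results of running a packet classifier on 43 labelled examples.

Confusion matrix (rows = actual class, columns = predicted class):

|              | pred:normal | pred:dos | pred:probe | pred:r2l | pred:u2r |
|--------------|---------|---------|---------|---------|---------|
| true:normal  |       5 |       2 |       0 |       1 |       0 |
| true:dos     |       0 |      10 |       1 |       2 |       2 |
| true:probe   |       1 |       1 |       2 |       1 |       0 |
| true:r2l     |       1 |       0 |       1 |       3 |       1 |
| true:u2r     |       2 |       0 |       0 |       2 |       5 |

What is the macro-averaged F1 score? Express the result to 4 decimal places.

0.5470

Per-class F1 score (2·TP/(2·TP+FP+FN)):
  normal: TP=5, FP=0+1+1+2=4, FN=2+0+1+0=3 → 10/17 = 0.58824
  dos: TP=10, FP=2+1+0+0=3, FN=0+1+2+2=5 → 20/28 = 0.71429
  probe: TP=2, FP=0+1+1+0=2, FN=1+1+1+0=3 → 4/9 = 0.44444
  r2l: TP=3, FP=1+2+1+2=6, FN=1+0+1+1=3 → 6/15 = 0.40000
  u2r: TP=5, FP=0+2+0+1=3, FN=2+0+0+2=4 → 10/17 = 0.58824
Macro-F1 score = mean = (0.58824 + 0.71429 + 0.44444 + 0.40000 + 0.58824) / 5 = 0.5470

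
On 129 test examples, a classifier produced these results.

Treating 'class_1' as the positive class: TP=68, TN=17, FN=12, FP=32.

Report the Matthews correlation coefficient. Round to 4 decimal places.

0.2290

MCC = (TP·TN − FP·FN) / √((TP+FP)(TP+FN)(TN+FP)(TN+FN))
Numerator = 68·17 − 32·12 = 772
Denominator = √(100·80·49·29) = √11368000 = 3371.6465
MCC = 772 / 3371.6465 = 0.2290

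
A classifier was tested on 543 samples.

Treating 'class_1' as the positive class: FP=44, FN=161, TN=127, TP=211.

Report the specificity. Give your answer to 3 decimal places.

Specificity = TN/(TN+FP) = 127/(127+44) = 0.743

0.743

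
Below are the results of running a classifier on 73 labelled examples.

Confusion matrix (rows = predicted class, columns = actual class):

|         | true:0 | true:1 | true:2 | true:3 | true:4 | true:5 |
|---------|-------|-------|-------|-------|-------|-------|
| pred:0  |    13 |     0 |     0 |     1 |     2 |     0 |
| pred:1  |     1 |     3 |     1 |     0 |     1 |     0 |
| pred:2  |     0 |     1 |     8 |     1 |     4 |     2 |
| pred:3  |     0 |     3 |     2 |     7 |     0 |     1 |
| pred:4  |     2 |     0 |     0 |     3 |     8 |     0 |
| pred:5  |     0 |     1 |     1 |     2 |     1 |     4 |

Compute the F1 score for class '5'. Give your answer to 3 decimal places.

F1 score = 2·TP/(2·TP+FP+FN).
5: TP=4, FP=0+1+1+2+1=5, FN=0+0+2+1+0=3 → 8/16 = 0.5000

0.500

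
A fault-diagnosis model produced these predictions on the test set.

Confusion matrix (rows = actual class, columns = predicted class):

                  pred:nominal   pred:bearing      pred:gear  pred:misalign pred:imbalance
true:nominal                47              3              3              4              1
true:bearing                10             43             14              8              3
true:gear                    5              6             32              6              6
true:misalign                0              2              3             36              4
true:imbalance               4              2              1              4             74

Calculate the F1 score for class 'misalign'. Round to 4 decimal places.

F1 score = 2·TP/(2·TP+FP+FN).
misalign: TP=36, FP=4+8+6+4=22, FN=0+2+3+4=9 → 72/103 = 0.69903

0.6990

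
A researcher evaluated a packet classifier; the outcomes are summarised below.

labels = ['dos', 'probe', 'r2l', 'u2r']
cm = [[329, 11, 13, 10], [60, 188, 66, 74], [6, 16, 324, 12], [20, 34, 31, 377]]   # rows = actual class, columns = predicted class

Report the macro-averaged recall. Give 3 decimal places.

Per-class recall (TP/(TP+FN)):
  dos: TP=329, FN=11+13+10=34 → 329/363 = 0.9063
  probe: TP=188, FN=60+66+74=200 → 188/388 = 0.4845
  r2l: TP=324, FN=6+16+12=34 → 324/358 = 0.9050
  u2r: TP=377, FN=20+34+31=85 → 377/462 = 0.8160
Macro-recall = mean = (0.9063 + 0.4845 + 0.9050 + 0.8160) / 4 = 0.778

0.778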